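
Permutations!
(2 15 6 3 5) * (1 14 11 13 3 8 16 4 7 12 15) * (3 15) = [0, 14, 1, 5, 7, 2, 8, 12, 16, 9, 10, 13, 3, 15, 11, 6, 4] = (1 14 11 13 15 6 8 16 4 7 12 3 5 2)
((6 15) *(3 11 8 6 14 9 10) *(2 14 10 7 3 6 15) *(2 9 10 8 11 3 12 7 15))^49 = ((2 14 10 6 9 15 8)(7 12))^49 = (15)(7 12)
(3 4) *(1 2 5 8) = [0, 2, 5, 4, 3, 8, 6, 7, 1] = (1 2 5 8)(3 4)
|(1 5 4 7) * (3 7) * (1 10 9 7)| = |(1 5 4 3)(7 10 9)| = 12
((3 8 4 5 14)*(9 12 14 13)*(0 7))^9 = ((0 7)(3 8 4 5 13 9 12 14))^9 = (0 7)(3 8 4 5 13 9 12 14)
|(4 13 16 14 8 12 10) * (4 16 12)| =7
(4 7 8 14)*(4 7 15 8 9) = (4 15 8 14 7 9) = [0, 1, 2, 3, 15, 5, 6, 9, 14, 4, 10, 11, 12, 13, 7, 8]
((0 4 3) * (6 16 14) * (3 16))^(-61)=(0 3 6 14 16 4)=((0 4 16 14 6 3))^(-61)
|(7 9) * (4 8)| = 2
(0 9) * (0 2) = (0 9 2) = [9, 1, 0, 3, 4, 5, 6, 7, 8, 2]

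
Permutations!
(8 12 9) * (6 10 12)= (6 10 12 9 8)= [0, 1, 2, 3, 4, 5, 10, 7, 6, 8, 12, 11, 9]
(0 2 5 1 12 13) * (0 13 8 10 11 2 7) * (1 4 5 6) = (13)(0 7)(1 12 8 10 11 2 6)(4 5) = [7, 12, 6, 3, 5, 4, 1, 0, 10, 9, 11, 2, 8, 13]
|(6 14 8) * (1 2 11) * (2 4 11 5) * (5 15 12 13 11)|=24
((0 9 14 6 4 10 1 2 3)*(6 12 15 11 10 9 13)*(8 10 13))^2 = ((0 8 10 1 2 3)(4 9 14 12 15 11 13 6))^2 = (0 10 2)(1 3 8)(4 14 15 13)(6 9 12 11)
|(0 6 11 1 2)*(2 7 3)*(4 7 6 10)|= |(0 10 4 7 3 2)(1 6 11)|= 6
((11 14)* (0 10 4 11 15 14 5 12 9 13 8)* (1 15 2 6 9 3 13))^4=(0 5 8 11 13 4 3 10 12)(1 6 14)(2 15 9)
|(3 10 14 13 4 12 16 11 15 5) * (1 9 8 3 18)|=14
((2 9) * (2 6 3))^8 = ((2 9 6 3))^8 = (9)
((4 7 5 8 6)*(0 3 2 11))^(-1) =(0 11 2 3)(4 6 8 5 7)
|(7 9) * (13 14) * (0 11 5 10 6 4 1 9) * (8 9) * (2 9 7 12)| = 18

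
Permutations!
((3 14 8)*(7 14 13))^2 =((3 13 7 14 8))^2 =(3 7 8 13 14)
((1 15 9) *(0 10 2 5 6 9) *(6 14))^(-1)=(0 15 1 9 6 14 5 2 10)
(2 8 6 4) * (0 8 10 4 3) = [8, 1, 10, 0, 2, 5, 3, 7, 6, 9, 4] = (0 8 6 3)(2 10 4)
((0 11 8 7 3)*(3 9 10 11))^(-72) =(7 11 9 8 10)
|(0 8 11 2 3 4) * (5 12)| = 6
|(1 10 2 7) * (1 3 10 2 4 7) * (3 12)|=10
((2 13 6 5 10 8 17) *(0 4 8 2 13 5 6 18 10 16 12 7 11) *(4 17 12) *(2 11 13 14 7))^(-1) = (0 11 10 18 13 7 14 17)(2 12 8 4 16 5)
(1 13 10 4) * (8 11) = [0, 13, 2, 3, 1, 5, 6, 7, 11, 9, 4, 8, 12, 10] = (1 13 10 4)(8 11)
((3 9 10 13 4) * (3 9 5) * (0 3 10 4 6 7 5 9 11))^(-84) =((0 3 9 4 11)(5 10 13 6 7))^(-84) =(0 3 9 4 11)(5 10 13 6 7)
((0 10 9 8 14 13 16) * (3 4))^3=(0 8 16 9 13 10 14)(3 4)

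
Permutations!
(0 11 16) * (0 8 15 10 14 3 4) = (0 11 16 8 15 10 14 3 4) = [11, 1, 2, 4, 0, 5, 6, 7, 15, 9, 14, 16, 12, 13, 3, 10, 8]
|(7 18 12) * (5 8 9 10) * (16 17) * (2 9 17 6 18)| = 11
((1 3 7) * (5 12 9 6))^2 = (1 7 3)(5 9)(6 12)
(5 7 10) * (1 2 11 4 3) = [0, 2, 11, 1, 3, 7, 6, 10, 8, 9, 5, 4] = (1 2 11 4 3)(5 7 10)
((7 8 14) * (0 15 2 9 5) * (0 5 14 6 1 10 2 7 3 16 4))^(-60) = ((0 15 7 8 6 1 10 2 9 14 3 16 4))^(-60) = (0 1 3 7 2 4 6 14 15 10 16 8 9)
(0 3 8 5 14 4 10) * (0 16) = [3, 1, 2, 8, 10, 14, 6, 7, 5, 9, 16, 11, 12, 13, 4, 15, 0] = (0 3 8 5 14 4 10 16)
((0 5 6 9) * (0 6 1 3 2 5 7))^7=(0 7)(1 5 2 3)(6 9)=((0 7)(1 3 2 5)(6 9))^7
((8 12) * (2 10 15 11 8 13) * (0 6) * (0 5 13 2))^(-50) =((0 6 5 13)(2 10 15 11 8 12))^(-50) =(0 5)(2 8 15)(6 13)(10 12 11)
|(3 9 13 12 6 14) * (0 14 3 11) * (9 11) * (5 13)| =|(0 14 9 5 13 12 6 3 11)| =9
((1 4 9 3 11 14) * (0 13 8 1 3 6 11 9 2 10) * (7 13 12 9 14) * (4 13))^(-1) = (0 10 2 4 7 11 6 9 12)(1 8 13)(3 14)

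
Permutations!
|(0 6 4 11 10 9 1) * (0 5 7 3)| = 10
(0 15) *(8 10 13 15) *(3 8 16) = (0 16 3 8 10 13 15) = [16, 1, 2, 8, 4, 5, 6, 7, 10, 9, 13, 11, 12, 15, 14, 0, 3]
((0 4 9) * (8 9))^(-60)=(9)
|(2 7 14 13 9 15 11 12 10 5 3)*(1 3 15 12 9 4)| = 42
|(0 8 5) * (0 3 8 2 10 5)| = 6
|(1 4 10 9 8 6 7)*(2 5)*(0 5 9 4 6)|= 30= |(0 5 2 9 8)(1 6 7)(4 10)|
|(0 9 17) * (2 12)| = |(0 9 17)(2 12)| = 6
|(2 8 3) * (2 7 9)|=|(2 8 3 7 9)|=5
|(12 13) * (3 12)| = |(3 12 13)| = 3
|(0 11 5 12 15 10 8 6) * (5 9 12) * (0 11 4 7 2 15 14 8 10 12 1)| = |(0 4 7 2 15 12 14 8 6 11 9 1)| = 12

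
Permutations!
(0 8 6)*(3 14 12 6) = (0 8 3 14 12 6) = [8, 1, 2, 14, 4, 5, 0, 7, 3, 9, 10, 11, 6, 13, 12]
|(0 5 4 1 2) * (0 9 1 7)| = 12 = |(0 5 4 7)(1 2 9)|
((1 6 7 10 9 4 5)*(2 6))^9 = (1 2 6 7 10 9 4 5)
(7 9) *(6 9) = (6 9 7) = [0, 1, 2, 3, 4, 5, 9, 6, 8, 7]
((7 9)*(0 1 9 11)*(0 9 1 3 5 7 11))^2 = (11)(0 5)(3 7)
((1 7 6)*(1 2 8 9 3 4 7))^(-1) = (2 6 7 4 3 9 8)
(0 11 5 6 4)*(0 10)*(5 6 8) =(0 11 6 4 10)(5 8) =[11, 1, 2, 3, 10, 8, 4, 7, 5, 9, 0, 6]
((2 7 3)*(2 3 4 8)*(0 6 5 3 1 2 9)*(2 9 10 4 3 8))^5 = (0 4 9 10 1 8 3 5 7 6 2)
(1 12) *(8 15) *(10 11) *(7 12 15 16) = (1 15 8 16 7 12)(10 11) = [0, 15, 2, 3, 4, 5, 6, 12, 16, 9, 11, 10, 1, 13, 14, 8, 7]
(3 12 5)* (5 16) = [0, 1, 2, 12, 4, 3, 6, 7, 8, 9, 10, 11, 16, 13, 14, 15, 5] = (3 12 16 5)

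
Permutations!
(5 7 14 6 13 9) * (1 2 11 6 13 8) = (1 2 11 6 8)(5 7 14 13 9) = [0, 2, 11, 3, 4, 7, 8, 14, 1, 5, 10, 6, 12, 9, 13]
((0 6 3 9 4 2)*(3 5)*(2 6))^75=((0 2)(3 9 4 6 5))^75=(9)(0 2)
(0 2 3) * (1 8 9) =(0 2 3)(1 8 9) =[2, 8, 3, 0, 4, 5, 6, 7, 9, 1]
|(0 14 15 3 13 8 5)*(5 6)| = |(0 14 15 3 13 8 6 5)| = 8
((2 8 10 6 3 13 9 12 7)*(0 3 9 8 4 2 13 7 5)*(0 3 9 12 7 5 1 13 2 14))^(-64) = (0 7 4)(1 8 6)(2 14 9)(10 12 13) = ((0 9 7 2 4 14)(1 13 8 10 6 12)(3 5))^(-64)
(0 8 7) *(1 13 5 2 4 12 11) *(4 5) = (0 8 7)(1 13 4 12 11)(2 5) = [8, 13, 5, 3, 12, 2, 6, 0, 7, 9, 10, 1, 11, 4]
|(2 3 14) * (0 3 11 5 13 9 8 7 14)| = 8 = |(0 3)(2 11 5 13 9 8 7 14)|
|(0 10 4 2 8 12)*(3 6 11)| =6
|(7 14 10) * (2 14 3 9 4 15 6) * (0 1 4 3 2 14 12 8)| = 22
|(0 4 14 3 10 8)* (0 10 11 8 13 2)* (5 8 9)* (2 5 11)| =20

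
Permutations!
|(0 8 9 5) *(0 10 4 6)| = |(0 8 9 5 10 4 6)| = 7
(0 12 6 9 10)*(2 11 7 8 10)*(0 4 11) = (0 12 6 9 2)(4 11 7 8 10) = [12, 1, 0, 3, 11, 5, 9, 8, 10, 2, 4, 7, 6]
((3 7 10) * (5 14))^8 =(14)(3 10 7)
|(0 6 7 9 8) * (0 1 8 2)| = 10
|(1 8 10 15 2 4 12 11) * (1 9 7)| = |(1 8 10 15 2 4 12 11 9 7)| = 10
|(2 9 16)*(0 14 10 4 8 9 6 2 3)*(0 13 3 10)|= 10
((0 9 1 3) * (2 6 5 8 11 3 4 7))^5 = (0 2 3 7 11 4 8 1 5 9 6)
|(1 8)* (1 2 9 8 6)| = 6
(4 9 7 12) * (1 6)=(1 6)(4 9 7 12)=[0, 6, 2, 3, 9, 5, 1, 12, 8, 7, 10, 11, 4]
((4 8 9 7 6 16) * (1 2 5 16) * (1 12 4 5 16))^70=(1 16)(2 5)(4 6 9)(7 8 12)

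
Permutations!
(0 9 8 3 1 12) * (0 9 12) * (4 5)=(0 12 9 8 3 1)(4 5)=[12, 0, 2, 1, 5, 4, 6, 7, 3, 8, 10, 11, 9]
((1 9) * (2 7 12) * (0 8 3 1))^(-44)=(0 8 3 1 9)(2 7 12)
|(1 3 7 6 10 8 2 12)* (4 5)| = |(1 3 7 6 10 8 2 12)(4 5)| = 8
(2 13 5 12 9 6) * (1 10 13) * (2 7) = (1 10 13 5 12 9 6 7 2) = [0, 10, 1, 3, 4, 12, 7, 2, 8, 6, 13, 11, 9, 5]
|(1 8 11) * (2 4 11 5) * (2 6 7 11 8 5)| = 15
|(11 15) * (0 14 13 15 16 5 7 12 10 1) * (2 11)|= 12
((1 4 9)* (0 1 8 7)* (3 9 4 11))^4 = (0 9 1 8 11 7 3)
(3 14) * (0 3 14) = (14)(0 3) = [3, 1, 2, 0, 4, 5, 6, 7, 8, 9, 10, 11, 12, 13, 14]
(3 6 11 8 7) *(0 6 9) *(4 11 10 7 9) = (0 6 10 7 3 4 11 8 9) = [6, 1, 2, 4, 11, 5, 10, 3, 9, 0, 7, 8]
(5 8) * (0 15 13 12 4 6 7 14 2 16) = (0 15 13 12 4 6 7 14 2 16)(5 8) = [15, 1, 16, 3, 6, 8, 7, 14, 5, 9, 10, 11, 4, 12, 2, 13, 0]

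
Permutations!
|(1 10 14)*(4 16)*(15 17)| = |(1 10 14)(4 16)(15 17)| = 6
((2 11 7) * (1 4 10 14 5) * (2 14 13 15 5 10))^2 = ((1 4 2 11 7 14 10 13 15 5))^2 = (1 2 7 10 15)(4 11 14 13 5)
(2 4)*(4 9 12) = [0, 1, 9, 3, 2, 5, 6, 7, 8, 12, 10, 11, 4] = (2 9 12 4)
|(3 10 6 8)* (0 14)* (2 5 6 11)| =14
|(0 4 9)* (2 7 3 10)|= 12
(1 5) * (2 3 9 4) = (1 5)(2 3 9 4) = [0, 5, 3, 9, 2, 1, 6, 7, 8, 4]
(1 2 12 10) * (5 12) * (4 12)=(1 2 5 4 12 10)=[0, 2, 5, 3, 12, 4, 6, 7, 8, 9, 1, 11, 10]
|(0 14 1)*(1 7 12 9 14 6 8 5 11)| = |(0 6 8 5 11 1)(7 12 9 14)| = 12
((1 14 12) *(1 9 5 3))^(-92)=(1 5 12)(3 9 14)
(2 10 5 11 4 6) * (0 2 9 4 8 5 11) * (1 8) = [2, 8, 10, 3, 6, 0, 9, 7, 5, 4, 11, 1] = (0 2 10 11 1 8 5)(4 6 9)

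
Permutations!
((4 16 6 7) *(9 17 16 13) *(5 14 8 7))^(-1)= (4 7 8 14 5 6 16 17 9 13)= ((4 13 9 17 16 6 5 14 8 7))^(-1)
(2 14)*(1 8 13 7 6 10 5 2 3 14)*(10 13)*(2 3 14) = [0, 8, 1, 2, 4, 3, 13, 6, 10, 9, 5, 11, 12, 7, 14] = (14)(1 8 10 5 3 2)(6 13 7)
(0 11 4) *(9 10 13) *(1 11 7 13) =(0 7 13 9 10 1 11 4) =[7, 11, 2, 3, 0, 5, 6, 13, 8, 10, 1, 4, 12, 9]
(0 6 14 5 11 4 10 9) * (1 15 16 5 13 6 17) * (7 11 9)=[17, 15, 2, 3, 10, 9, 14, 11, 8, 0, 7, 4, 12, 6, 13, 16, 5, 1]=(0 17 1 15 16 5 9)(4 10 7 11)(6 14 13)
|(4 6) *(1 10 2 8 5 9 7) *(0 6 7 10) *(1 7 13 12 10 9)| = 10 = |(0 6 4 13 12 10 2 8 5 1)|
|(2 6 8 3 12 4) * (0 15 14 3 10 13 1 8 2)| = |(0 15 14 3 12 4)(1 8 10 13)(2 6)| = 12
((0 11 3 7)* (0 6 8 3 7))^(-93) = (0 6)(3 7)(8 11)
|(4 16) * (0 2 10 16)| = 5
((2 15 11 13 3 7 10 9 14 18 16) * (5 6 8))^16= (2 7 16 3 18 13 14 11 9 15 10)(5 6 8)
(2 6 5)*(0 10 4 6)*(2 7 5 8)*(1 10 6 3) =(0 6 8 2)(1 10 4 3)(5 7) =[6, 10, 0, 1, 3, 7, 8, 5, 2, 9, 4]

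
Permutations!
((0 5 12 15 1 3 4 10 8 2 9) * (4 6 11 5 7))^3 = ((0 7 4 10 8 2 9)(1 3 6 11 5 12 15))^3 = (0 10 9 4 2 7 8)(1 11 15 6 12 3 5)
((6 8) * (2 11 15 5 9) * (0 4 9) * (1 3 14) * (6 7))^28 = ((0 4 9 2 11 15 5)(1 3 14)(6 8 7))^28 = (15)(1 3 14)(6 8 7)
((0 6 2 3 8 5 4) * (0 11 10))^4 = ((0 6 2 3 8 5 4 11 10))^4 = (0 8 10 3 11 2 4 6 5)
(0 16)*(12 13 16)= (0 12 13 16)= [12, 1, 2, 3, 4, 5, 6, 7, 8, 9, 10, 11, 13, 16, 14, 15, 0]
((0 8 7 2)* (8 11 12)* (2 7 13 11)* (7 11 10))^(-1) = (0 2)(7 10 13 8 12 11)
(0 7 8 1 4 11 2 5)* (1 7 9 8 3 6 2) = (0 9 8 7 3 6 2 5)(1 4 11) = [9, 4, 5, 6, 11, 0, 2, 3, 7, 8, 10, 1]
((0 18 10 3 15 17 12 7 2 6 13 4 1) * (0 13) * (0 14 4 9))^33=((0 18 10 3 15 17 12 7 2 6 14 4 1 13 9))^33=(0 3 12 6 1)(2 4 9 10 17)(7 14 13 18 15)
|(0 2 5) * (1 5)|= 4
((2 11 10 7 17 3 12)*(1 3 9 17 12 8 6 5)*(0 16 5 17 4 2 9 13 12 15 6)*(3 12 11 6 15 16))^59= ((0 3 8)(1 12 9 4 2 6 17 13 11 10 7 16 5))^59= (0 8 3)(1 13 12 11 9 10 4 7 2 16 6 5 17)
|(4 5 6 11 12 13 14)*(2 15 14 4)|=|(2 15 14)(4 5 6 11 12 13)|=6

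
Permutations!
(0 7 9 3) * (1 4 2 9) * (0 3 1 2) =[7, 4, 9, 3, 0, 5, 6, 2, 8, 1] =(0 7 2 9 1 4)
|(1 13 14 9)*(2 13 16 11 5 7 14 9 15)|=|(1 16 11 5 7 14 15 2 13 9)|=10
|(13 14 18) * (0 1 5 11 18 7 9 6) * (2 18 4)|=12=|(0 1 5 11 4 2 18 13 14 7 9 6)|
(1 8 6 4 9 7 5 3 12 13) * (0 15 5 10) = [15, 8, 2, 12, 9, 3, 4, 10, 6, 7, 0, 11, 13, 1, 14, 5] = (0 15 5 3 12 13 1 8 6 4 9 7 10)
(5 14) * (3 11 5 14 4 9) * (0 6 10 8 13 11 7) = (14)(0 6 10 8 13 11 5 4 9 3 7) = [6, 1, 2, 7, 9, 4, 10, 0, 13, 3, 8, 5, 12, 11, 14]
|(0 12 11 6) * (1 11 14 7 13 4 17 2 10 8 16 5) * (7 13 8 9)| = 16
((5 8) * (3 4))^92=((3 4)(5 8))^92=(8)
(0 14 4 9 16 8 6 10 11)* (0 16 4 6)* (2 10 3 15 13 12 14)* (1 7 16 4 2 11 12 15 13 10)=(0 11 4 9 2 1 7 16 8)(3 13 15 10 12 14 6)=[11, 7, 1, 13, 9, 5, 3, 16, 0, 2, 12, 4, 14, 15, 6, 10, 8]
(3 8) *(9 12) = (3 8)(9 12) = [0, 1, 2, 8, 4, 5, 6, 7, 3, 12, 10, 11, 9]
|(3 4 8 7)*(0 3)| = 5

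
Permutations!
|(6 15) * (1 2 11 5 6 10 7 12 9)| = 10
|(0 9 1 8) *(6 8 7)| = 6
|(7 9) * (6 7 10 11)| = |(6 7 9 10 11)| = 5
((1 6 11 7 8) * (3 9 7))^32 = ((1 6 11 3 9 7 8))^32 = (1 9 6 7 11 8 3)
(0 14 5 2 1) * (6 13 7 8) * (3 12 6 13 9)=(0 14 5 2 1)(3 12 6 9)(7 8 13)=[14, 0, 1, 12, 4, 2, 9, 8, 13, 3, 10, 11, 6, 7, 5]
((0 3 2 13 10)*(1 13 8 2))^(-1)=(0 10 13 1 3)(2 8)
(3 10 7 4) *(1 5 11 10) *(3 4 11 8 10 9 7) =(1 5 8 10 3)(7 11 9) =[0, 5, 2, 1, 4, 8, 6, 11, 10, 7, 3, 9]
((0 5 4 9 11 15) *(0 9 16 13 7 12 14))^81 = ((0 5 4 16 13 7 12 14)(9 11 15))^81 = (0 5 4 16 13 7 12 14)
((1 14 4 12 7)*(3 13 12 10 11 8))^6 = (1 3 4 12 11)(7 8 14 13 10)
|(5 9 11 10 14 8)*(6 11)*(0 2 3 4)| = 28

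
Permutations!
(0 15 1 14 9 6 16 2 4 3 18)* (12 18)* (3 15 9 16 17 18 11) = (0 9 6 17 18)(1 14 16 2 4 15)(3 12 11) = [9, 14, 4, 12, 15, 5, 17, 7, 8, 6, 10, 3, 11, 13, 16, 1, 2, 18, 0]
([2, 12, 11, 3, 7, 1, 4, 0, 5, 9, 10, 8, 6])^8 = (0 4 12 5 11)(1 8 2 7 6)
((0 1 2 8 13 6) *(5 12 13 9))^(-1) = (0 6 13 12 5 9 8 2 1)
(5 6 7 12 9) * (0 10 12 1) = (0 10 12 9 5 6 7 1) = [10, 0, 2, 3, 4, 6, 7, 1, 8, 5, 12, 11, 9]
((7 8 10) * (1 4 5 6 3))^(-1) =((1 4 5 6 3)(7 8 10))^(-1) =(1 3 6 5 4)(7 10 8)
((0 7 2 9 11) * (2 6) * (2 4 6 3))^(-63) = (0 2)(3 11)(4 6)(7 9)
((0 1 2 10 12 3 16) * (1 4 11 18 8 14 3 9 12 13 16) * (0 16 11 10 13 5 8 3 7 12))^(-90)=((0 4 10 5 8 14 7 12 9)(1 2 13 11 18 3))^(-90)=(18)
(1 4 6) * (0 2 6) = (0 2 6 1 4) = [2, 4, 6, 3, 0, 5, 1]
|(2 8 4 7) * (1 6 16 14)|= 4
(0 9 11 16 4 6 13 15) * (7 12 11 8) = (0 9 8 7 12 11 16 4 6 13 15) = [9, 1, 2, 3, 6, 5, 13, 12, 7, 8, 10, 16, 11, 15, 14, 0, 4]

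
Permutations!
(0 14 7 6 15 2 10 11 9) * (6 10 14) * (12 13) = (0 6 15 2 14 7 10 11 9)(12 13) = [6, 1, 14, 3, 4, 5, 15, 10, 8, 0, 11, 9, 13, 12, 7, 2]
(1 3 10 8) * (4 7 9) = (1 3 10 8)(4 7 9) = [0, 3, 2, 10, 7, 5, 6, 9, 1, 4, 8]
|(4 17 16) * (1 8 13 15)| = 12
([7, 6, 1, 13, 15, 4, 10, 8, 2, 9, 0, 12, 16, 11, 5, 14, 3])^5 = (16)(0 6 2 7 10 1 8)(4 15 14 5)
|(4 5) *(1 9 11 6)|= |(1 9 11 6)(4 5)|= 4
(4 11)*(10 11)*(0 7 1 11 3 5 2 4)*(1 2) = [7, 11, 4, 5, 10, 1, 6, 2, 8, 9, 3, 0] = (0 7 2 4 10 3 5 1 11)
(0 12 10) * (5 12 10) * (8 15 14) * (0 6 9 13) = (0 10 6 9 13)(5 12)(8 15 14) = [10, 1, 2, 3, 4, 12, 9, 7, 15, 13, 6, 11, 5, 0, 8, 14]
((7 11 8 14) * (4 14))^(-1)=((4 14 7 11 8))^(-1)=(4 8 11 7 14)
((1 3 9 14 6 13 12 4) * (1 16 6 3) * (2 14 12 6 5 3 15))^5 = ((2 14 15)(3 9 12 4 16 5)(6 13))^5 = (2 15 14)(3 5 16 4 12 9)(6 13)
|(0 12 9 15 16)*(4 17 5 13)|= 20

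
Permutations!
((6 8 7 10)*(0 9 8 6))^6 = ((0 9 8 7 10))^6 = (0 9 8 7 10)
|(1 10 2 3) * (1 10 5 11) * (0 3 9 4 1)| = |(0 3 10 2 9 4 1 5 11)| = 9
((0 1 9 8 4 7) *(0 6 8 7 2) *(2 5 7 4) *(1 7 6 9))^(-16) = (9)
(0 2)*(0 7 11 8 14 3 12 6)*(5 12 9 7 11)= (0 2 11 8 14 3 9 7 5 12 6)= [2, 1, 11, 9, 4, 12, 0, 5, 14, 7, 10, 8, 6, 13, 3]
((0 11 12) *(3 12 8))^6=(0 11 8 3 12)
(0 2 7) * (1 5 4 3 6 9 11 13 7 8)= (0 2 8 1 5 4 3 6 9 11 13 7)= [2, 5, 8, 6, 3, 4, 9, 0, 1, 11, 10, 13, 12, 7]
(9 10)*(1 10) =(1 10 9) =[0, 10, 2, 3, 4, 5, 6, 7, 8, 1, 9]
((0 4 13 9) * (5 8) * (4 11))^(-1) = ((0 11 4 13 9)(5 8))^(-1) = (0 9 13 4 11)(5 8)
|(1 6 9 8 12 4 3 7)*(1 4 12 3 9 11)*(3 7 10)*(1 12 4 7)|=14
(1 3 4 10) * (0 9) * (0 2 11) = [9, 3, 11, 4, 10, 5, 6, 7, 8, 2, 1, 0] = (0 9 2 11)(1 3 4 10)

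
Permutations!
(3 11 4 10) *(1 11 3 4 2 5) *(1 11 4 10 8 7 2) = (1 4 8 7 2 5 11) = [0, 4, 5, 3, 8, 11, 6, 2, 7, 9, 10, 1]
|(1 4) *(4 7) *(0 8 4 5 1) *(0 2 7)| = 7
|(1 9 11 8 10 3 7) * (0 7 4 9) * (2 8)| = |(0 7 1)(2 8 10 3 4 9 11)| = 21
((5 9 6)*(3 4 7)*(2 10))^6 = (10)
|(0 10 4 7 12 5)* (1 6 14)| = |(0 10 4 7 12 5)(1 6 14)| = 6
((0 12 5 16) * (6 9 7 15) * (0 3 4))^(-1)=(0 4 3 16 5 12)(6 15 7 9)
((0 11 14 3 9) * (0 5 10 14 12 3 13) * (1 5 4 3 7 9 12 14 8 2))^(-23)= (0 11 14 13)(1 10 2 5 8)(3 7 4 12 9)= ((0 11 14 13)(1 5 10 8 2)(3 12 7 9 4))^(-23)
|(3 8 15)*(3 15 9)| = |(15)(3 8 9)| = 3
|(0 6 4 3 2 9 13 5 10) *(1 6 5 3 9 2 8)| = |(0 5 10)(1 6 4 9 13 3 8)| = 21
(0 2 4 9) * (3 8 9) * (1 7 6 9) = (0 2 4 3 8 1 7 6 9) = [2, 7, 4, 8, 3, 5, 9, 6, 1, 0]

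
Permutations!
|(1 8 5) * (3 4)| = |(1 8 5)(3 4)| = 6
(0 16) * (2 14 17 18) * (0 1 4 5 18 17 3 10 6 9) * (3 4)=(0 16 1 3 10 6 9)(2 14 4 5 18)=[16, 3, 14, 10, 5, 18, 9, 7, 8, 0, 6, 11, 12, 13, 4, 15, 1, 17, 2]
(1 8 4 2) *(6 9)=(1 8 4 2)(6 9)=[0, 8, 1, 3, 2, 5, 9, 7, 4, 6]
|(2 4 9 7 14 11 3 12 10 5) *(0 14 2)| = 28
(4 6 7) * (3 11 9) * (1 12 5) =[0, 12, 2, 11, 6, 1, 7, 4, 8, 3, 10, 9, 5] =(1 12 5)(3 11 9)(4 6 7)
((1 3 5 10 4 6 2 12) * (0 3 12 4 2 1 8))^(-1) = (0 8 12 1 6 4 2 10 5 3)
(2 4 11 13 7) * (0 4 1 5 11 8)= (0 4 8)(1 5 11 13 7 2)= [4, 5, 1, 3, 8, 11, 6, 2, 0, 9, 10, 13, 12, 7]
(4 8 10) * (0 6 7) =(0 6 7)(4 8 10) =[6, 1, 2, 3, 8, 5, 7, 0, 10, 9, 4]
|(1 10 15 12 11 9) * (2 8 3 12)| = 9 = |(1 10 15 2 8 3 12 11 9)|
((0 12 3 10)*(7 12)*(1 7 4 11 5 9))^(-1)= (0 10 3 12 7 1 9 5 11 4)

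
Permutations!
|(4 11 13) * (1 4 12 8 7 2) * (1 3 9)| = |(1 4 11 13 12 8 7 2 3 9)| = 10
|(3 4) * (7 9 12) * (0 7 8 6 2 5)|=8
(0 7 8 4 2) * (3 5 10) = (0 7 8 4 2)(3 5 10) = [7, 1, 0, 5, 2, 10, 6, 8, 4, 9, 3]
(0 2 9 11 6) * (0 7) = (0 2 9 11 6 7) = [2, 1, 9, 3, 4, 5, 7, 0, 8, 11, 10, 6]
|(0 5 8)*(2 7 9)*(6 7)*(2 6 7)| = |(0 5 8)(2 7 9 6)| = 12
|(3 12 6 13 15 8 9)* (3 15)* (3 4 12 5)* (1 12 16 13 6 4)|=30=|(1 12 4 16 13)(3 5)(8 9 15)|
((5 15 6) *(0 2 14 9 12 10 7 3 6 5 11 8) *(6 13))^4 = (15)(0 12 13)(2 10 6)(3 8 9)(7 11 14)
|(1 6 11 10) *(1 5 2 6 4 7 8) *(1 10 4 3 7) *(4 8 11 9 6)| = 18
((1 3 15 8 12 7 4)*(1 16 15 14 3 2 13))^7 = (1 2 13)(3 14)(4 16 15 8 12 7)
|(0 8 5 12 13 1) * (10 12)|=7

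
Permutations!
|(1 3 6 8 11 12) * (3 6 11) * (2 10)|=6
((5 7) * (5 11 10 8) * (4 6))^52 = (5 11 8 7 10)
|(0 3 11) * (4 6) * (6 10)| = 3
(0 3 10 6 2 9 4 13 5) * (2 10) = (0 3 2 9 4 13 5)(6 10) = [3, 1, 9, 2, 13, 0, 10, 7, 8, 4, 6, 11, 12, 5]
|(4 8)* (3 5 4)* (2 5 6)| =6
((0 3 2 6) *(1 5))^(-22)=((0 3 2 6)(1 5))^(-22)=(0 2)(3 6)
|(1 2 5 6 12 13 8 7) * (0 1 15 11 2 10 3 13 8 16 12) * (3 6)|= |(0 1 10 6)(2 5 3 13 16 12 8 7 15 11)|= 20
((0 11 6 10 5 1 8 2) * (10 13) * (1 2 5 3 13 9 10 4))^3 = ((0 11 6 9 10 3 13 4 1 8 5 2))^3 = (0 9 13 8)(1 2 6 3)(4 5 11 10)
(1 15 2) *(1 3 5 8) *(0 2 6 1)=[2, 15, 3, 5, 4, 8, 1, 7, 0, 9, 10, 11, 12, 13, 14, 6]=(0 2 3 5 8)(1 15 6)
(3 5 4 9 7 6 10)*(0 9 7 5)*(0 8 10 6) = (0 9 5 4 7)(3 8 10) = [9, 1, 2, 8, 7, 4, 6, 0, 10, 5, 3]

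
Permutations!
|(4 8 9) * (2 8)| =4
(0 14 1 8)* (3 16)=(0 14 1 8)(3 16)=[14, 8, 2, 16, 4, 5, 6, 7, 0, 9, 10, 11, 12, 13, 1, 15, 3]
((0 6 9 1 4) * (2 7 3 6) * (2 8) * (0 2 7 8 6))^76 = ((0 6 9 1 4 2 8 7 3))^76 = (0 4 3 1 7 9 8 6 2)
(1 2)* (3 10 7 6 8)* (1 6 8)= (1 2 6)(3 10 7 8)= [0, 2, 6, 10, 4, 5, 1, 8, 3, 9, 7]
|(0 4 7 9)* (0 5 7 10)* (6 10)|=|(0 4 6 10)(5 7 9)|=12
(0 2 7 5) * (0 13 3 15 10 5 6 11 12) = (0 2 7 6 11 12)(3 15 10 5 13) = [2, 1, 7, 15, 4, 13, 11, 6, 8, 9, 5, 12, 0, 3, 14, 10]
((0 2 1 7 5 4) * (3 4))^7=((0 2 1 7 5 3 4))^7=(7)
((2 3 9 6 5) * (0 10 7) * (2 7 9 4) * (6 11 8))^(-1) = ((0 10 9 11 8 6 5 7)(2 3 4))^(-1) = (0 7 5 6 8 11 9 10)(2 4 3)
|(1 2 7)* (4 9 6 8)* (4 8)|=3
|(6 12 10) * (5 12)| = |(5 12 10 6)| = 4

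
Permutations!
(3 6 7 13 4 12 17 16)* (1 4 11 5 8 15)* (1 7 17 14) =[0, 4, 2, 6, 12, 8, 17, 13, 15, 9, 10, 5, 14, 11, 1, 7, 3, 16] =(1 4 12 14)(3 6 17 16)(5 8 15 7 13 11)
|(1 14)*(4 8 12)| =6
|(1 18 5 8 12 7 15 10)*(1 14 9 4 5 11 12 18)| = 11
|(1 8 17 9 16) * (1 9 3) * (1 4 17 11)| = 6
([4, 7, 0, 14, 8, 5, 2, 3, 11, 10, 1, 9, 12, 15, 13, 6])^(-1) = [2, 10, 6, 7, 0, 5, 15, 1, 4, 11, 9, 8, 12, 14, 3, 13]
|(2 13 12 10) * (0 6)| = 4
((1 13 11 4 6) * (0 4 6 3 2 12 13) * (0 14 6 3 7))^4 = (0 4 7)(1 14 6)(2 3 11 13 12)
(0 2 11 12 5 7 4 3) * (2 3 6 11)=[3, 1, 2, 0, 6, 7, 11, 4, 8, 9, 10, 12, 5]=(0 3)(4 6 11 12 5 7)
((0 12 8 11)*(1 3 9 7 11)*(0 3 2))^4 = (0 2 1 8 12)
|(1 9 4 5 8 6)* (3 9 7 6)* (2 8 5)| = 15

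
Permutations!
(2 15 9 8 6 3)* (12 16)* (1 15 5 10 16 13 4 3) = (1 15 9 8 6)(2 5 10 16 12 13 4 3) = [0, 15, 5, 2, 3, 10, 1, 7, 6, 8, 16, 11, 13, 4, 14, 9, 12]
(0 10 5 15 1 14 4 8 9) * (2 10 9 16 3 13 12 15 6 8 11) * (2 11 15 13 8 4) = (0 9)(1 14 2 10 5 6 4 15)(3 8 16)(12 13) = [9, 14, 10, 8, 15, 6, 4, 7, 16, 0, 5, 11, 13, 12, 2, 1, 3]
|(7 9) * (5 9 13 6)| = |(5 9 7 13 6)| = 5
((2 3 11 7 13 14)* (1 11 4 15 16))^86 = (1 3 7 15 14)(2 11 4 13 16)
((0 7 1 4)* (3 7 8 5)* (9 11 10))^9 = ((0 8 5 3 7 1 4)(9 11 10))^9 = (11)(0 5 7 4 8 3 1)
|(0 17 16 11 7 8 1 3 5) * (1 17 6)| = 5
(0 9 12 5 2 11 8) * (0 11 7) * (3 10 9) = (0 3 10 9 12 5 2 7)(8 11) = [3, 1, 7, 10, 4, 2, 6, 0, 11, 12, 9, 8, 5]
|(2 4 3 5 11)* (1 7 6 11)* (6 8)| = |(1 7 8 6 11 2 4 3 5)| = 9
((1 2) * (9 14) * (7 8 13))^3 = ((1 2)(7 8 13)(9 14))^3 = (1 2)(9 14)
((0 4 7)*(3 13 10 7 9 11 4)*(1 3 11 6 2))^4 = ((0 11 4 9 6 2 1 3 13 10 7))^4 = (0 6 13 11 2 10 4 1 7 9 3)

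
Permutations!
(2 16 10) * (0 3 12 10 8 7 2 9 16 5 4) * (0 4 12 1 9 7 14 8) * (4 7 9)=[3, 4, 5, 1, 7, 12, 6, 2, 14, 16, 9, 11, 10, 13, 8, 15, 0]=(0 3 1 4 7 2 5 12 10 9 16)(8 14)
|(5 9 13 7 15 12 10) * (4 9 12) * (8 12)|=20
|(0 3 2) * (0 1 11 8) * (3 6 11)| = 12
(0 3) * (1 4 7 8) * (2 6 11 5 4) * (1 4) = (0 3)(1 2 6 11 5)(4 7 8) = [3, 2, 6, 0, 7, 1, 11, 8, 4, 9, 10, 5]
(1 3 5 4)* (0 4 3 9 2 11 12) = (0 4 1 9 2 11 12)(3 5) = [4, 9, 11, 5, 1, 3, 6, 7, 8, 2, 10, 12, 0]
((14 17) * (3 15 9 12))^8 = (17)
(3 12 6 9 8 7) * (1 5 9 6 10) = [0, 5, 2, 12, 4, 9, 6, 3, 7, 8, 1, 11, 10] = (1 5 9 8 7 3 12 10)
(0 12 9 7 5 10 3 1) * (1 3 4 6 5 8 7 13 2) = (0 12 9 13 2 1)(4 6 5 10)(7 8) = [12, 0, 1, 3, 6, 10, 5, 8, 7, 13, 4, 11, 9, 2]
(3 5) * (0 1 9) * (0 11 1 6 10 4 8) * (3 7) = (0 6 10 4 8)(1 9 11)(3 5 7) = [6, 9, 2, 5, 8, 7, 10, 3, 0, 11, 4, 1]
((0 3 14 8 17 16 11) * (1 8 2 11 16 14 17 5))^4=(0 2 17)(1 8 5)(3 11 14)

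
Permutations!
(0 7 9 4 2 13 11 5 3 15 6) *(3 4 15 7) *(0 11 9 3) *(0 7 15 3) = (0 7)(2 13 9 3 15 6 11 5 4) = [7, 1, 13, 15, 2, 4, 11, 0, 8, 3, 10, 5, 12, 9, 14, 6]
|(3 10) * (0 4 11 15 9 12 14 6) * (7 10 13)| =|(0 4 11 15 9 12 14 6)(3 13 7 10)| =8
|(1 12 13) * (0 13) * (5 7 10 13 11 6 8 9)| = |(0 11 6 8 9 5 7 10 13 1 12)| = 11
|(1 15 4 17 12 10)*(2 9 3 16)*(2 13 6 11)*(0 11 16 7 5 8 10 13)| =17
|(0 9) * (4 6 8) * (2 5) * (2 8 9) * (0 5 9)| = 7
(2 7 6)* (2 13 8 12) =[0, 1, 7, 3, 4, 5, 13, 6, 12, 9, 10, 11, 2, 8] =(2 7 6 13 8 12)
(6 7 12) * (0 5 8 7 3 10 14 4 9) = [5, 1, 2, 10, 9, 8, 3, 12, 7, 0, 14, 11, 6, 13, 4] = (0 5 8 7 12 6 3 10 14 4 9)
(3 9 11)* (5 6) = [0, 1, 2, 9, 4, 6, 5, 7, 8, 11, 10, 3] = (3 9 11)(5 6)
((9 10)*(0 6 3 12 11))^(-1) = (0 11 12 3 6)(9 10)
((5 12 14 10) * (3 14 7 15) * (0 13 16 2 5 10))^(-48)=(0 16 5 7 3)(2 12 15 14 13)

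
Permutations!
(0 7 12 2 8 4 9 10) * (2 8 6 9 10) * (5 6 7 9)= (0 9 2 7 12 8 4 10)(5 6)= [9, 1, 7, 3, 10, 6, 5, 12, 4, 2, 0, 11, 8]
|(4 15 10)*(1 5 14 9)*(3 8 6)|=12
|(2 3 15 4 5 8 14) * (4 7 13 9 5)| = |(2 3 15 7 13 9 5 8 14)| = 9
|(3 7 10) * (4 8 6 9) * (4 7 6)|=10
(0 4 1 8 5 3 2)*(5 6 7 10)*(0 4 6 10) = [6, 8, 4, 2, 1, 3, 7, 0, 10, 9, 5] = (0 6 7)(1 8 10 5 3 2 4)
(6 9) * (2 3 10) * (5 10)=(2 3 5 10)(6 9)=[0, 1, 3, 5, 4, 10, 9, 7, 8, 6, 2]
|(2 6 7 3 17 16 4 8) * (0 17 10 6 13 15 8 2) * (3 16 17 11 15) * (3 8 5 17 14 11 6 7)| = |(0 6 3 10 7 16 4 2 13 8)(5 17 14 11 15)| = 10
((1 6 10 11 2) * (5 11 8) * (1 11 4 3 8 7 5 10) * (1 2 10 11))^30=((1 6 2)(3 8 11 10 7 5 4))^30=(3 11 7 4 8 10 5)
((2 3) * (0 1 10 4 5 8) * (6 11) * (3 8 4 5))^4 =((0 1 10 5 4 3 2 8)(6 11))^4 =(11)(0 4)(1 3)(2 10)(5 8)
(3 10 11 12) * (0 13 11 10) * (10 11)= (0 13 10 11 12 3)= [13, 1, 2, 0, 4, 5, 6, 7, 8, 9, 11, 12, 3, 10]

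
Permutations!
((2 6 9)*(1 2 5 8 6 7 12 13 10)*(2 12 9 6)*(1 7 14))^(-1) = ((1 12 13 10 7 9 5 8 2 14))^(-1) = (1 14 2 8 5 9 7 10 13 12)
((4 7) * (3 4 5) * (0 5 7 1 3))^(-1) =((7)(0 5)(1 3 4))^(-1) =(7)(0 5)(1 4 3)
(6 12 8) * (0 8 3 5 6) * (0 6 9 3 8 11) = [11, 1, 2, 5, 4, 9, 12, 7, 6, 3, 10, 0, 8] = (0 11)(3 5 9)(6 12 8)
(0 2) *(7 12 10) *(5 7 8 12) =(0 2)(5 7)(8 12 10) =[2, 1, 0, 3, 4, 7, 6, 5, 12, 9, 8, 11, 10]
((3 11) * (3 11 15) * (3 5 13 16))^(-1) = (3 16 13 5 15)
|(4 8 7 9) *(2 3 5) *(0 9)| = |(0 9 4 8 7)(2 3 5)| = 15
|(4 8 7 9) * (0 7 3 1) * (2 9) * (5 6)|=|(0 7 2 9 4 8 3 1)(5 6)|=8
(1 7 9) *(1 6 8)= (1 7 9 6 8)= [0, 7, 2, 3, 4, 5, 8, 9, 1, 6]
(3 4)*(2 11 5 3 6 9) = (2 11 5 3 4 6 9) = [0, 1, 11, 4, 6, 3, 9, 7, 8, 2, 10, 5]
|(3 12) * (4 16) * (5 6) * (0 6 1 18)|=|(0 6 5 1 18)(3 12)(4 16)|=10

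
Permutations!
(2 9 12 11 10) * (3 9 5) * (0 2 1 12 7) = (0 2 5 3 9 7)(1 12 11 10) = [2, 12, 5, 9, 4, 3, 6, 0, 8, 7, 1, 10, 11]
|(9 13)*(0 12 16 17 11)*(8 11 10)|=|(0 12 16 17 10 8 11)(9 13)|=14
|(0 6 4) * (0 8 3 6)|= 4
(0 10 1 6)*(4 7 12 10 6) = (0 6)(1 4 7 12 10) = [6, 4, 2, 3, 7, 5, 0, 12, 8, 9, 1, 11, 10]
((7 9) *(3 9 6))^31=(3 6 7 9)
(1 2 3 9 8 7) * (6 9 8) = (1 2 3 8 7)(6 9) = [0, 2, 3, 8, 4, 5, 9, 1, 7, 6]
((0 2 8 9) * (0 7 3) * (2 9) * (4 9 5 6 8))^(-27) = (9)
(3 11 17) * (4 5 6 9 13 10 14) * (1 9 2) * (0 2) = [2, 9, 1, 11, 5, 6, 0, 7, 8, 13, 14, 17, 12, 10, 4, 15, 16, 3] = (0 2 1 9 13 10 14 4 5 6)(3 11 17)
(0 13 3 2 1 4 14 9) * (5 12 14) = (0 13 3 2 1 4 5 12 14 9) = [13, 4, 1, 2, 5, 12, 6, 7, 8, 0, 10, 11, 14, 3, 9]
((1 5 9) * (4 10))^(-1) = (1 9 5)(4 10)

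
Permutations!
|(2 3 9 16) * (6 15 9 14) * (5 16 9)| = |(2 3 14 6 15 5 16)| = 7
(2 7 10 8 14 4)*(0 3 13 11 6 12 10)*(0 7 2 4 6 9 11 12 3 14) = (0 14 6 3 13 12 10 8)(9 11) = [14, 1, 2, 13, 4, 5, 3, 7, 0, 11, 8, 9, 10, 12, 6]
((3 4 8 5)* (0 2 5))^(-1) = (0 8 4 3 5 2)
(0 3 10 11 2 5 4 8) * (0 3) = (2 5 4 8 3 10 11) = [0, 1, 5, 10, 8, 4, 6, 7, 3, 9, 11, 2]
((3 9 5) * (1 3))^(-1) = (1 5 9 3)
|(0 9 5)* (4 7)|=6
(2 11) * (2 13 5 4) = [0, 1, 11, 3, 2, 4, 6, 7, 8, 9, 10, 13, 12, 5] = (2 11 13 5 4)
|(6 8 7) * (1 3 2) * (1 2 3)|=3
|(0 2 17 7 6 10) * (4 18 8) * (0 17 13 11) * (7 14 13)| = |(0 2 7 6 10 17 14 13 11)(4 18 8)| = 9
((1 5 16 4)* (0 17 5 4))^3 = ((0 17 5 16)(1 4))^3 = (0 16 5 17)(1 4)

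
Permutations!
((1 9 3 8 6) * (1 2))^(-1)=(1 2 6 8 3 9)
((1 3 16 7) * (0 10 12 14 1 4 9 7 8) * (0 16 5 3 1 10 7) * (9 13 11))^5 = (0 9 11 13 4 7)(3 5)(8 16)(10 14 12)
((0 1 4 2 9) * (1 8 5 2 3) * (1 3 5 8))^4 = ((0 1 4 5 2 9))^4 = (0 2 4)(1 9 5)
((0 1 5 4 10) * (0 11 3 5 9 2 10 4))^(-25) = (0 5 3 11 10 2 9 1)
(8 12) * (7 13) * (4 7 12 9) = [0, 1, 2, 3, 7, 5, 6, 13, 9, 4, 10, 11, 8, 12] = (4 7 13 12 8 9)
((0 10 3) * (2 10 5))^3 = (0 10 5 3 2) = ((0 5 2 10 3))^3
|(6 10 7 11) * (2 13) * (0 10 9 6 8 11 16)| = 4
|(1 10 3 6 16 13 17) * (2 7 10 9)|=10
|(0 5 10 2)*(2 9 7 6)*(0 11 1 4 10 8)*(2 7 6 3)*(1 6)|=|(0 5 8)(1 4 10 9)(2 11 6 7 3)|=60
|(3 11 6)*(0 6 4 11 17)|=|(0 6 3 17)(4 11)|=4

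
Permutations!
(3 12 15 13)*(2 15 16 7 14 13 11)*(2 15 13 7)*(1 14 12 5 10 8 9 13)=(1 14 7 12 16 2)(3 5 10 8 9 13)(11 15)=[0, 14, 1, 5, 4, 10, 6, 12, 9, 13, 8, 15, 16, 3, 7, 11, 2]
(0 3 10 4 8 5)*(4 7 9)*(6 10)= [3, 1, 2, 6, 8, 0, 10, 9, 5, 4, 7]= (0 3 6 10 7 9 4 8 5)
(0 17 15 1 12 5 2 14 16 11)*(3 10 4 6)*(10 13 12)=[17, 10, 14, 13, 6, 2, 3, 7, 8, 9, 4, 0, 5, 12, 16, 1, 11, 15]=(0 17 15 1 10 4 6 3 13 12 5 2 14 16 11)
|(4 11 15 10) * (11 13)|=5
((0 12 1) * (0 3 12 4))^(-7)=(0 4)(1 12 3)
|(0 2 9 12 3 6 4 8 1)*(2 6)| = |(0 6 4 8 1)(2 9 12 3)| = 20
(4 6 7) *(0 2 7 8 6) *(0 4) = (0 2 7)(6 8) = [2, 1, 7, 3, 4, 5, 8, 0, 6]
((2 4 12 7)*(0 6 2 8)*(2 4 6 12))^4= ((0 12 7 8)(2 6 4))^4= (12)(2 6 4)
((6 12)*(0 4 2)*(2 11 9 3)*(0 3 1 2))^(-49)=((0 4 11 9 1 2 3)(6 12))^(-49)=(6 12)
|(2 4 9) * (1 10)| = |(1 10)(2 4 9)| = 6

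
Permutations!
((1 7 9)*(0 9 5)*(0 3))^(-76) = ((0 9 1 7 5 3))^(-76) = (0 1 5)(3 9 7)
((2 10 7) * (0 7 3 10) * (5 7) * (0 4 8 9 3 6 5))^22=((2 4 8 9 3 10 6 5 7))^22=(2 3 7 9 5 8 6 4 10)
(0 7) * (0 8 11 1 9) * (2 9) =(0 7 8 11 1 2 9) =[7, 2, 9, 3, 4, 5, 6, 8, 11, 0, 10, 1]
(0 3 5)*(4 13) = (0 3 5)(4 13) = [3, 1, 2, 5, 13, 0, 6, 7, 8, 9, 10, 11, 12, 4]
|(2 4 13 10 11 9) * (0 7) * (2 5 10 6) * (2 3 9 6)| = 6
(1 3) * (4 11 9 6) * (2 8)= (1 3)(2 8)(4 11 9 6)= [0, 3, 8, 1, 11, 5, 4, 7, 2, 6, 10, 9]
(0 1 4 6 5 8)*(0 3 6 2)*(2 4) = (0 1 2)(3 6 5 8) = [1, 2, 0, 6, 4, 8, 5, 7, 3]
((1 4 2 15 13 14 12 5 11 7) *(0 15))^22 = (15)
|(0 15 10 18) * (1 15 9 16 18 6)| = 4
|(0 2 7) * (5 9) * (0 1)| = |(0 2 7 1)(5 9)| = 4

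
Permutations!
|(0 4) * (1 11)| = |(0 4)(1 11)| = 2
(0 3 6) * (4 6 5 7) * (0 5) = (0 3)(4 6 5 7) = [3, 1, 2, 0, 6, 7, 5, 4]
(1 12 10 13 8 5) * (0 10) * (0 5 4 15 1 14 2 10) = (1 12 5 14 2 10 13 8 4 15) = [0, 12, 10, 3, 15, 14, 6, 7, 4, 9, 13, 11, 5, 8, 2, 1]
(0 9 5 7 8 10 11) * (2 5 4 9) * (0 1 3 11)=(0 2 5 7 8 10)(1 3 11)(4 9)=[2, 3, 5, 11, 9, 7, 6, 8, 10, 4, 0, 1]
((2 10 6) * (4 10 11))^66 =(2 11 4 10 6)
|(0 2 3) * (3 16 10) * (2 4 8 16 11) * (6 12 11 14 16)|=11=|(0 4 8 6 12 11 2 14 16 10 3)|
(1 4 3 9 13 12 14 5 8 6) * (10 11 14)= (1 4 3 9 13 12 10 11 14 5 8 6)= [0, 4, 2, 9, 3, 8, 1, 7, 6, 13, 11, 14, 10, 12, 5]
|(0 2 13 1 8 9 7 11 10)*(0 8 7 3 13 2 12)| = 8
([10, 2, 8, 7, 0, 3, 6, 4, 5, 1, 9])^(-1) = [4, 9, 1, 5, 7, 8, 6, 3, 2, 10, 0]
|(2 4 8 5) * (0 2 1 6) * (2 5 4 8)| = 12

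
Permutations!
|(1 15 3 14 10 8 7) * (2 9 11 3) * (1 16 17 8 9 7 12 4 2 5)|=105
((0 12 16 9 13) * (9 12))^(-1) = ((0 9 13)(12 16))^(-1) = (0 13 9)(12 16)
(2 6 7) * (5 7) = (2 6 5 7) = [0, 1, 6, 3, 4, 7, 5, 2]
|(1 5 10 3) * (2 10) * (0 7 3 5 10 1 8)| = 4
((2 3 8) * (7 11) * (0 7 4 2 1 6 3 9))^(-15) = (0 4)(1 6 3 8)(2 7)(9 11)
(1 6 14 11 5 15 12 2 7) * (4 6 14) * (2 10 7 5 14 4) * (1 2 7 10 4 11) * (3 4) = (1 11 14)(2 5 15 12 3 4 6 7) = [0, 11, 5, 4, 6, 15, 7, 2, 8, 9, 10, 14, 3, 13, 1, 12]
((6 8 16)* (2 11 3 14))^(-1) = (2 14 3 11)(6 16 8)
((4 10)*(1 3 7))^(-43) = ((1 3 7)(4 10))^(-43) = (1 7 3)(4 10)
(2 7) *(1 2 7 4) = (7)(1 2 4) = [0, 2, 4, 3, 1, 5, 6, 7]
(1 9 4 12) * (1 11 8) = (1 9 4 12 11 8) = [0, 9, 2, 3, 12, 5, 6, 7, 1, 4, 10, 8, 11]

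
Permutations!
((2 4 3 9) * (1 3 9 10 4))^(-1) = ((1 3 10 4 9 2))^(-1) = (1 2 9 4 10 3)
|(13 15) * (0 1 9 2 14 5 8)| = 14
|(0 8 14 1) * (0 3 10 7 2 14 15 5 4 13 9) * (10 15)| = |(0 8 10 7 2 14 1 3 15 5 4 13 9)| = 13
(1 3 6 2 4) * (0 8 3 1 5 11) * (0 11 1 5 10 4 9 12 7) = (0 8 3 6 2 9 12 7)(1 5)(4 10) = [8, 5, 9, 6, 10, 1, 2, 0, 3, 12, 4, 11, 7]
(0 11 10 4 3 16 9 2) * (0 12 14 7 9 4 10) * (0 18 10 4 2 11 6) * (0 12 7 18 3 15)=(0 6 12 14 18 10 4 15)(2 7 9 11 3 16)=[6, 1, 7, 16, 15, 5, 12, 9, 8, 11, 4, 3, 14, 13, 18, 0, 2, 17, 10]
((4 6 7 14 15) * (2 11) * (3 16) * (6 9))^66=((2 11)(3 16)(4 9 6 7 14 15))^66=(16)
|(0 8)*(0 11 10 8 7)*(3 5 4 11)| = |(0 7)(3 5 4 11 10 8)| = 6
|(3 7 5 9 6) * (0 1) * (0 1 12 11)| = 15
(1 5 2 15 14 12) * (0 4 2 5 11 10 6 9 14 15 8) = (15)(0 4 2 8)(1 11 10 6 9 14 12) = [4, 11, 8, 3, 2, 5, 9, 7, 0, 14, 6, 10, 1, 13, 12, 15]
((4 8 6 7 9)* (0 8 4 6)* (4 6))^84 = ((0 8)(4 6 7 9))^84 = (9)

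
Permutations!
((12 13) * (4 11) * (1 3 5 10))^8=((1 3 5 10)(4 11)(12 13))^8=(13)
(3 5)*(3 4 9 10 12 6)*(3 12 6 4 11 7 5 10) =(3 10 6 12 4 9)(5 11 7) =[0, 1, 2, 10, 9, 11, 12, 5, 8, 3, 6, 7, 4]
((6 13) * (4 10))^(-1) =(4 10)(6 13)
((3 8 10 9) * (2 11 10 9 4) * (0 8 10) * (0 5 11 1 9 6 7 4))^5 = ((0 8 6 7 4 2 1 9 3 10)(5 11))^5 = (0 2)(1 8)(3 7)(4 10)(5 11)(6 9)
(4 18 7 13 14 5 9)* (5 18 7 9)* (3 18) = [0, 1, 2, 18, 7, 5, 6, 13, 8, 4, 10, 11, 12, 14, 3, 15, 16, 17, 9] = (3 18 9 4 7 13 14)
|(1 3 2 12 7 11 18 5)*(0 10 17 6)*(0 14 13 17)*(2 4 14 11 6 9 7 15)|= 12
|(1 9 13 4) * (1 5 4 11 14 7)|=|(1 9 13 11 14 7)(4 5)|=6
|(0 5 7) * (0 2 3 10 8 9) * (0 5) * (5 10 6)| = 15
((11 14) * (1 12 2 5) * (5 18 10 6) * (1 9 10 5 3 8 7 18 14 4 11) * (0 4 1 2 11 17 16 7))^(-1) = ((0 4 17 16 7 18 5 9 10 6 3 8)(1 12 11)(2 14))^(-1) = (0 8 3 6 10 9 5 18 7 16 17 4)(1 11 12)(2 14)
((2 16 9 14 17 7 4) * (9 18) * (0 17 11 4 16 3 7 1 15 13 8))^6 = ((0 17 1 15 13 8)(2 3 7 16 18 9 14 11 4))^6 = (2 14 16)(3 11 18)(4 9 7)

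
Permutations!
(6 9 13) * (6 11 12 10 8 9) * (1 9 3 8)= (1 9 13 11 12 10)(3 8)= [0, 9, 2, 8, 4, 5, 6, 7, 3, 13, 1, 12, 10, 11]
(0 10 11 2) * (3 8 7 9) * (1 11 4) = (0 10 4 1 11 2)(3 8 7 9) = [10, 11, 0, 8, 1, 5, 6, 9, 7, 3, 4, 2]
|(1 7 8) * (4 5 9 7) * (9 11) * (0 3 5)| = |(0 3 5 11 9 7 8 1 4)| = 9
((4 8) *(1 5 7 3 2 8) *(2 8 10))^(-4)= (10)(1 7 8)(3 4 5)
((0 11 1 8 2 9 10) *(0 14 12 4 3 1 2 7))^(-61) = (0 7 8 1 3 4 12 14 10 9 2 11)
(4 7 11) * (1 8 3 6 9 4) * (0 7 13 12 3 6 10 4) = [7, 8, 2, 10, 13, 5, 9, 11, 6, 0, 4, 1, 3, 12] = (0 7 11 1 8 6 9)(3 10 4 13 12)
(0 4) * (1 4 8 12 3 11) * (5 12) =(0 8 5 12 3 11 1 4) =[8, 4, 2, 11, 0, 12, 6, 7, 5, 9, 10, 1, 3]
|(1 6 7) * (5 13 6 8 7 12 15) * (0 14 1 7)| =20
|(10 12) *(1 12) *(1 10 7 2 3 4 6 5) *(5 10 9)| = |(1 12 7 2 3 4 6 10 9 5)| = 10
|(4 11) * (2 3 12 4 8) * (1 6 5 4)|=|(1 6 5 4 11 8 2 3 12)|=9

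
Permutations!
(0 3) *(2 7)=(0 3)(2 7)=[3, 1, 7, 0, 4, 5, 6, 2]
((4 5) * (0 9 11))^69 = (11)(4 5)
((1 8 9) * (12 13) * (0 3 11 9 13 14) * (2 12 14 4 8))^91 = (0 9 12 13 3 1 4 14 11 2 8)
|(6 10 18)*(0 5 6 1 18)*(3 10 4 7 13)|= 8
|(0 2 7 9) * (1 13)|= |(0 2 7 9)(1 13)|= 4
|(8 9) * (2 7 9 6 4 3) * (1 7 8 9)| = 10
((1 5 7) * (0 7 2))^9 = ((0 7 1 5 2))^9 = (0 2 5 1 7)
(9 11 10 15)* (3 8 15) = (3 8 15 9 11 10) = [0, 1, 2, 8, 4, 5, 6, 7, 15, 11, 3, 10, 12, 13, 14, 9]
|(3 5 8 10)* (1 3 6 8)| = 3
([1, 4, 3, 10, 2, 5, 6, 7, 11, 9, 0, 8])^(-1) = [10, 0, 4, 2, 1, 5, 6, 7, 11, 9, 3, 8]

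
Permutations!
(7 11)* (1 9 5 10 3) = (1 9 5 10 3)(7 11) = [0, 9, 2, 1, 4, 10, 6, 11, 8, 5, 3, 7]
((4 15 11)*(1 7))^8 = (4 11 15)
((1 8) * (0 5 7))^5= (0 7 5)(1 8)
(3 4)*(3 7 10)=(3 4 7 10)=[0, 1, 2, 4, 7, 5, 6, 10, 8, 9, 3]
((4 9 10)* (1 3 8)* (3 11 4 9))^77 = (1 4 8 11 3)(9 10)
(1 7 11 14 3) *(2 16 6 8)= (1 7 11 14 3)(2 16 6 8)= [0, 7, 16, 1, 4, 5, 8, 11, 2, 9, 10, 14, 12, 13, 3, 15, 6]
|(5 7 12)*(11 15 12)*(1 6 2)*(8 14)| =|(1 6 2)(5 7 11 15 12)(8 14)| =30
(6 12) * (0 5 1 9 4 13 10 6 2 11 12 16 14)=(0 5 1 9 4 13 10 6 16 14)(2 11 12)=[5, 9, 11, 3, 13, 1, 16, 7, 8, 4, 6, 12, 2, 10, 0, 15, 14]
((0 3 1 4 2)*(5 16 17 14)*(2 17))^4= (0 17 2 4 16 1 5 3 14)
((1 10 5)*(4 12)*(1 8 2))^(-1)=((1 10 5 8 2)(4 12))^(-1)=(1 2 8 5 10)(4 12)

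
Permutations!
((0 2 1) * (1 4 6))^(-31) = ((0 2 4 6 1))^(-31) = (0 1 6 4 2)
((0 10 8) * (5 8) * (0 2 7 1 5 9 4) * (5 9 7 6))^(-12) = ((0 10 7 1 9 4)(2 6 5 8))^(-12) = (10)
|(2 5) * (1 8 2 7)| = 5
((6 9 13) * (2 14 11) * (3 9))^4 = ((2 14 11)(3 9 13 6))^4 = (2 14 11)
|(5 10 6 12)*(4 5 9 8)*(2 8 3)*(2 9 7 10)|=4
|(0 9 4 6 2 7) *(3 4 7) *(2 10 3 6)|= |(0 9 7)(2 6 10 3 4)|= 15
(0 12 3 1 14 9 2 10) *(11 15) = (0 12 3 1 14 9 2 10)(11 15) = [12, 14, 10, 1, 4, 5, 6, 7, 8, 2, 0, 15, 3, 13, 9, 11]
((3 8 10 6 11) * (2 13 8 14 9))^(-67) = (2 11 13 3 8 14 10 9 6)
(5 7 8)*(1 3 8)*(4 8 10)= (1 3 10 4 8 5 7)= [0, 3, 2, 10, 8, 7, 6, 1, 5, 9, 4]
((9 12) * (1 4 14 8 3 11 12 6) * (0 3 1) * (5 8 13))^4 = (0 9 11)(1 5 14)(3 6 12)(4 8 13)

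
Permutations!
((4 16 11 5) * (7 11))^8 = ((4 16 7 11 5))^8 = (4 11 16 5 7)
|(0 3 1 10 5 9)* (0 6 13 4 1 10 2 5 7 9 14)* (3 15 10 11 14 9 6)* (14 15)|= 12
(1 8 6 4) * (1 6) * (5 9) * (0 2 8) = [2, 0, 8, 3, 6, 9, 4, 7, 1, 5] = (0 2 8 1)(4 6)(5 9)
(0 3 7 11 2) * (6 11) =(0 3 7 6 11 2) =[3, 1, 0, 7, 4, 5, 11, 6, 8, 9, 10, 2]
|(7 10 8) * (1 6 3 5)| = |(1 6 3 5)(7 10 8)| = 12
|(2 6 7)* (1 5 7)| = 5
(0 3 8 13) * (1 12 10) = (0 3 8 13)(1 12 10) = [3, 12, 2, 8, 4, 5, 6, 7, 13, 9, 1, 11, 10, 0]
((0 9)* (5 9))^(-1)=(0 9 5)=((0 5 9))^(-1)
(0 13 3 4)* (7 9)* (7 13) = (0 7 9 13 3 4) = [7, 1, 2, 4, 0, 5, 6, 9, 8, 13, 10, 11, 12, 3]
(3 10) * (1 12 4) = [0, 12, 2, 10, 1, 5, 6, 7, 8, 9, 3, 11, 4] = (1 12 4)(3 10)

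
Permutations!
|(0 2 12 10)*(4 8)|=|(0 2 12 10)(4 8)|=4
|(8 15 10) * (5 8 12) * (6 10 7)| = 7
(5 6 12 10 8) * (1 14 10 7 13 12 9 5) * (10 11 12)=[0, 14, 2, 3, 4, 6, 9, 13, 1, 5, 8, 12, 7, 10, 11]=(1 14 11 12 7 13 10 8)(5 6 9)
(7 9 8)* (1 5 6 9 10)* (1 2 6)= (1 5)(2 6 9 8 7 10)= [0, 5, 6, 3, 4, 1, 9, 10, 7, 8, 2]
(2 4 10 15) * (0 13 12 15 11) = (0 13 12 15 2 4 10 11) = [13, 1, 4, 3, 10, 5, 6, 7, 8, 9, 11, 0, 15, 12, 14, 2]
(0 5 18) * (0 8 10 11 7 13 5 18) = (0 18 8 10 11 7 13 5) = [18, 1, 2, 3, 4, 0, 6, 13, 10, 9, 11, 7, 12, 5, 14, 15, 16, 17, 8]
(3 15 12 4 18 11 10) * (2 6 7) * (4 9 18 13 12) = (2 6 7)(3 15 4 13 12 9 18 11 10) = [0, 1, 6, 15, 13, 5, 7, 2, 8, 18, 3, 10, 9, 12, 14, 4, 16, 17, 11]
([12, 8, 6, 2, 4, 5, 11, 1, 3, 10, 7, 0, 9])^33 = (12)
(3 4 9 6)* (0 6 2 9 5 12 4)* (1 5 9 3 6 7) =[7, 5, 3, 0, 9, 12, 6, 1, 8, 2, 10, 11, 4] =(0 7 1 5 12 4 9 2 3)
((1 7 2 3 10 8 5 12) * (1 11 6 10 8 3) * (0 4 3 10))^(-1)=(0 6 11 12 5 8 3 4)(1 2 7)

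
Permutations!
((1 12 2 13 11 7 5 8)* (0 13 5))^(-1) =(0 7 11 13)(1 8 5 2 12)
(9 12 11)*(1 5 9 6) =(1 5 9 12 11 6) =[0, 5, 2, 3, 4, 9, 1, 7, 8, 12, 10, 6, 11]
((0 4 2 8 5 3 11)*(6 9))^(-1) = ((0 4 2 8 5 3 11)(6 9))^(-1) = (0 11 3 5 8 2 4)(6 9)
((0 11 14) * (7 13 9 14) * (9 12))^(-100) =((0 11 7 13 12 9 14))^(-100) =(0 9 13 11 14 12 7)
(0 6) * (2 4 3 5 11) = [6, 1, 4, 5, 3, 11, 0, 7, 8, 9, 10, 2] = (0 6)(2 4 3 5 11)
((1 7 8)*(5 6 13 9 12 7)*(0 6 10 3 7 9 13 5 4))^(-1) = ((13)(0 6 5 10 3 7 8 1 4)(9 12))^(-1) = (13)(0 4 1 8 7 3 10 5 6)(9 12)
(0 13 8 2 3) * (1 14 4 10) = [13, 14, 3, 0, 10, 5, 6, 7, 2, 9, 1, 11, 12, 8, 4] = (0 13 8 2 3)(1 14 4 10)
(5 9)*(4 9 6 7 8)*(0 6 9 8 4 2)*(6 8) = (0 8 2)(4 6 7)(5 9) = [8, 1, 0, 3, 6, 9, 7, 4, 2, 5]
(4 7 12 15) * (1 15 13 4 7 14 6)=(1 15 7 12 13 4 14 6)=[0, 15, 2, 3, 14, 5, 1, 12, 8, 9, 10, 11, 13, 4, 6, 7]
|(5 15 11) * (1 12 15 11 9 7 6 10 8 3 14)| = |(1 12 15 9 7 6 10 8 3 14)(5 11)| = 10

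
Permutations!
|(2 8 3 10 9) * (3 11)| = 6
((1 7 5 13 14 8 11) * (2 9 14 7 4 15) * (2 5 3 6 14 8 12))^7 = ((1 4 15 5 13 7 3 6 14 12 2 9 8 11))^7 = (1 6)(2 5)(3 11)(4 14)(7 8)(9 13)(12 15)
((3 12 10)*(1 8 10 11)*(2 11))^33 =(1 2 3 8 11 12 10)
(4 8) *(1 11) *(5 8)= (1 11)(4 5 8)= [0, 11, 2, 3, 5, 8, 6, 7, 4, 9, 10, 1]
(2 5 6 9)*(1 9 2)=[0, 9, 5, 3, 4, 6, 2, 7, 8, 1]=(1 9)(2 5 6)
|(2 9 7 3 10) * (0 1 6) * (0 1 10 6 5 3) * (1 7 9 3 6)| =8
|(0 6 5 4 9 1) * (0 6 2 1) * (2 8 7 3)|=10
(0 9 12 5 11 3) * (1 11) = (0 9 12 5 1 11 3) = [9, 11, 2, 0, 4, 1, 6, 7, 8, 12, 10, 3, 5]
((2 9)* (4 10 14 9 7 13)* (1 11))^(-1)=(1 11)(2 9 14 10 4 13 7)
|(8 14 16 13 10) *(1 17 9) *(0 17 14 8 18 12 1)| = |(0 17 9)(1 14 16 13 10 18 12)| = 21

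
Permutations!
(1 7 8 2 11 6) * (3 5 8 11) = (1 7 11 6)(2 3 5 8) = [0, 7, 3, 5, 4, 8, 1, 11, 2, 9, 10, 6]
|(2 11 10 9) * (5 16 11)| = |(2 5 16 11 10 9)| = 6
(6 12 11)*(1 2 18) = (1 2 18)(6 12 11) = [0, 2, 18, 3, 4, 5, 12, 7, 8, 9, 10, 6, 11, 13, 14, 15, 16, 17, 1]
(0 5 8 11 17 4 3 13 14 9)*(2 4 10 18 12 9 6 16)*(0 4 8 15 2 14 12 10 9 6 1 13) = (0 5 15 2 8 11 17 9 4 3)(1 13 12 6 16 14)(10 18) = [5, 13, 8, 0, 3, 15, 16, 7, 11, 4, 18, 17, 6, 12, 1, 2, 14, 9, 10]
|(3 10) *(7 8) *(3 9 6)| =|(3 10 9 6)(7 8)| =4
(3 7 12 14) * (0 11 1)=(0 11 1)(3 7 12 14)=[11, 0, 2, 7, 4, 5, 6, 12, 8, 9, 10, 1, 14, 13, 3]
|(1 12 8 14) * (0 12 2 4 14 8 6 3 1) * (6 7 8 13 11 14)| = |(0 12 7 8 13 11 14)(1 2 4 6 3)| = 35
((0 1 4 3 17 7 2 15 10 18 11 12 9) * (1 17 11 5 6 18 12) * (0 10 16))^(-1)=((0 17 7 2 15 16)(1 4 3 11)(5 6 18)(9 10 12))^(-1)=(0 16 15 2 7 17)(1 11 3 4)(5 18 6)(9 12 10)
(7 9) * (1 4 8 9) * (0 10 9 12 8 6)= [10, 4, 2, 3, 6, 5, 0, 1, 12, 7, 9, 11, 8]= (0 10 9 7 1 4 6)(8 12)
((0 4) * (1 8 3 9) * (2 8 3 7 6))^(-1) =(0 4)(1 9 3)(2 6 7 8)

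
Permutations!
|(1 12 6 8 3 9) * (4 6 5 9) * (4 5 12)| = 7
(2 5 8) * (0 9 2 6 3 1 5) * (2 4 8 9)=(0 2)(1 5 9 4 8 6 3)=[2, 5, 0, 1, 8, 9, 3, 7, 6, 4]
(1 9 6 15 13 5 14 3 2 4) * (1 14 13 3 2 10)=(1 9 6 15 3 10)(2 4 14)(5 13)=[0, 9, 4, 10, 14, 13, 15, 7, 8, 6, 1, 11, 12, 5, 2, 3]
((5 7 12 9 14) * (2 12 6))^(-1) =(2 6 7 5 14 9 12)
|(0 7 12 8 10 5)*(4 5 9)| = |(0 7 12 8 10 9 4 5)| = 8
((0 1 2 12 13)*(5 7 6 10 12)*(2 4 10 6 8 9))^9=((0 1 4 10 12 13)(2 5 7 8 9))^9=(0 10)(1 12)(2 9 8 7 5)(4 13)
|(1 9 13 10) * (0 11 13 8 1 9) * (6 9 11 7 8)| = 12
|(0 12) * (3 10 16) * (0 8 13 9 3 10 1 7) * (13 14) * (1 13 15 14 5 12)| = 6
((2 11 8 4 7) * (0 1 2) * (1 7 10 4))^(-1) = (0 7)(1 8 11 2)(4 10)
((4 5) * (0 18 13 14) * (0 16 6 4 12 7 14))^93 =(18)(4 12 14 6 5 7 16)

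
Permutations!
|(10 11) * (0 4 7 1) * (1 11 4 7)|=6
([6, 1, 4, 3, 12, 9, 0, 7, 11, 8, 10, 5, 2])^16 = (2 4 12)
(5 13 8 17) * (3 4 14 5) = [0, 1, 2, 4, 14, 13, 6, 7, 17, 9, 10, 11, 12, 8, 5, 15, 16, 3] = (3 4 14 5 13 8 17)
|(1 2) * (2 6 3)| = 4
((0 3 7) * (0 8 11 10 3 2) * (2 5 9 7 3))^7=(0 2 10 11 8 7 9 5)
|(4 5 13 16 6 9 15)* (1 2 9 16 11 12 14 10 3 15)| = |(1 2 9)(3 15 4 5 13 11 12 14 10)(6 16)| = 18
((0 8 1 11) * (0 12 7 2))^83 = ((0 8 1 11 12 7 2))^83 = (0 2 7 12 11 1 8)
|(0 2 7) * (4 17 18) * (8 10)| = 6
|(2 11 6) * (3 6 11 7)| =|(11)(2 7 3 6)| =4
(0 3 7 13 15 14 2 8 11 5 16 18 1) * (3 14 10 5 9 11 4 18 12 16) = (0 14 2 8 4 18 1)(3 7 13 15 10 5)(9 11)(12 16) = [14, 0, 8, 7, 18, 3, 6, 13, 4, 11, 5, 9, 16, 15, 2, 10, 12, 17, 1]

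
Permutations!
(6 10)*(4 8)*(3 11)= [0, 1, 2, 11, 8, 5, 10, 7, 4, 9, 6, 3]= (3 11)(4 8)(6 10)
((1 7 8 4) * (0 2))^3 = ((0 2)(1 7 8 4))^3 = (0 2)(1 4 8 7)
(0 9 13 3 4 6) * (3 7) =(0 9 13 7 3 4 6) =[9, 1, 2, 4, 6, 5, 0, 3, 8, 13, 10, 11, 12, 7]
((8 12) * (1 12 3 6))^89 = (1 6 3 8 12)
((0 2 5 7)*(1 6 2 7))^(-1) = (0 7)(1 5 2 6)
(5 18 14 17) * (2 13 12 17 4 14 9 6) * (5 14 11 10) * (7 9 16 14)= (2 13 12 17 7 9 6)(4 11 10 5 18 16 14)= [0, 1, 13, 3, 11, 18, 2, 9, 8, 6, 5, 10, 17, 12, 4, 15, 14, 7, 16]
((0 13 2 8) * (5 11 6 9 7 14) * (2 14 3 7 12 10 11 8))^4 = ((0 13 14 5 8)(3 7)(6 9 12 10 11))^4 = (0 8 5 14 13)(6 11 10 12 9)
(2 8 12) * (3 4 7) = [0, 1, 8, 4, 7, 5, 6, 3, 12, 9, 10, 11, 2] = (2 8 12)(3 4 7)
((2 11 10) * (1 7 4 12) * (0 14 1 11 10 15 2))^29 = (0 10 2 15 11 12 4 7 1 14)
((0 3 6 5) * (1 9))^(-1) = ((0 3 6 5)(1 9))^(-1) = (0 5 6 3)(1 9)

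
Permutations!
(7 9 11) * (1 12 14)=(1 12 14)(7 9 11)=[0, 12, 2, 3, 4, 5, 6, 9, 8, 11, 10, 7, 14, 13, 1]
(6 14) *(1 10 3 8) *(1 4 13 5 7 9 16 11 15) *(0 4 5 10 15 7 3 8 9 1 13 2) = (0 4 2)(1 15 13 10 8 5 3 9 16 11 7)(6 14) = [4, 15, 0, 9, 2, 3, 14, 1, 5, 16, 8, 7, 12, 10, 6, 13, 11]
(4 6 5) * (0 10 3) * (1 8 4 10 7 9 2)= (0 7 9 2 1 8 4 6 5 10 3)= [7, 8, 1, 0, 6, 10, 5, 9, 4, 2, 3]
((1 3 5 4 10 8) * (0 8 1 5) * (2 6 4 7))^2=(0 5 2 4 1)(3 8 7 6 10)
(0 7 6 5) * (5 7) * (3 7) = (0 5)(3 7 6) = [5, 1, 2, 7, 4, 0, 3, 6]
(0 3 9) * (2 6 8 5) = (0 3 9)(2 6 8 5) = [3, 1, 6, 9, 4, 2, 8, 7, 5, 0]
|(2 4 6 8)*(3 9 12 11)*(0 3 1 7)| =|(0 3 9 12 11 1 7)(2 4 6 8)| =28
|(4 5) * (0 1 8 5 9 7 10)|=8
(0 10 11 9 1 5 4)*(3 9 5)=(0 10 11 5 4)(1 3 9)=[10, 3, 2, 9, 0, 4, 6, 7, 8, 1, 11, 5]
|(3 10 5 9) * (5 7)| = 5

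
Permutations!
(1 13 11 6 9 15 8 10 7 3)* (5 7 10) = (1 13 11 6 9 15 8 5 7 3) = [0, 13, 2, 1, 4, 7, 9, 3, 5, 15, 10, 6, 12, 11, 14, 8]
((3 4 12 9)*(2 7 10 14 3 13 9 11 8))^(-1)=(2 8 11 12 4 3 14 10 7)(9 13)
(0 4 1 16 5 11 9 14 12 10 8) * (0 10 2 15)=(0 4 1 16 5 11 9 14 12 2 15)(8 10)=[4, 16, 15, 3, 1, 11, 6, 7, 10, 14, 8, 9, 2, 13, 12, 0, 5]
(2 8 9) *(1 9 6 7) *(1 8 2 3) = [0, 9, 2, 1, 4, 5, 7, 8, 6, 3] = (1 9 3)(6 7 8)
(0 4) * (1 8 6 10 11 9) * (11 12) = (0 4)(1 8 6 10 12 11 9) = [4, 8, 2, 3, 0, 5, 10, 7, 6, 1, 12, 9, 11]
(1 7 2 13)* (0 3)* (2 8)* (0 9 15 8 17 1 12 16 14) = (0 3 9 15 8 2 13 12 16 14)(1 7 17) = [3, 7, 13, 9, 4, 5, 6, 17, 2, 15, 10, 11, 16, 12, 0, 8, 14, 1]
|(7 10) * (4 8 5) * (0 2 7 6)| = |(0 2 7 10 6)(4 8 5)| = 15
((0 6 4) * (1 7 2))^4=(0 6 4)(1 7 2)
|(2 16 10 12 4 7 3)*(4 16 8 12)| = 8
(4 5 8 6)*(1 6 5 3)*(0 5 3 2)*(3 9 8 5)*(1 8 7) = (0 3 8 9 7 1 6 4 2) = [3, 6, 0, 8, 2, 5, 4, 1, 9, 7]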